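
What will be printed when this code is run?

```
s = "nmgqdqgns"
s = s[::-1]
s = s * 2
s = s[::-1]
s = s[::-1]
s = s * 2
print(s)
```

reverse → 'sngqdqgmn'
repeat ×2 → 'sngqdqgmnsngqdqgmn'
reverse → 'nmgqdqgnsnmgqdqgns'
reverse → 'sngqdqgmnsngqdqgmn'
repeat ×2 → 'sngqdqgmnsngqdqgmnsngqdqgmnsngqdqgmn'

sngqdqgmnsngqdqgmnsngqdqgmnsngqdqgmn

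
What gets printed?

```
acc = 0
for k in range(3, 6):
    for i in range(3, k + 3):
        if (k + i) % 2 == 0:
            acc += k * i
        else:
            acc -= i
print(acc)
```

k=3,i=3: even sum, acc = 0+9 = 9
k=3,i=4: odd sum, acc = 9-4 = 5
k=3,i=5: even sum, acc = 5+15 = 20
k=4,i=3: odd sum, acc = 20-3 = 17
k=4,i=4: even sum, acc = 17+16 = 33
k=4,i=5: odd sum, acc = 33-5 = 28
k=4,i=6: even sum, acc = 28+24 = 52
k=5,i=3: even sum, acc = 52+15 = 67
k=5,i=4: odd sum, acc = 67-4 = 63
k=5,i=5: even sum, acc = 63+25 = 88
k=5,i=6: odd sum, acc = 88-6 = 82
k=5,i=7: even sum, acc = 82+35 = 117

117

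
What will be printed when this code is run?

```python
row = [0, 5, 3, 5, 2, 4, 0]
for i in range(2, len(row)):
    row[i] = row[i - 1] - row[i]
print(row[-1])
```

i=2: row[2] = 5-3 = 2 → [0, 5, 2, 5, 2, 4, 0]
i=3: row[3] = 2-5 = -3 → [0, 5, 2, -3, 2, 4, 0]
i=4: row[4] = (-3)-2 = -5 → [0, 5, 2, -3, -5, 4, 0]
i=5: row[5] = (-5)-4 = -9 → [0, 5, 2, -3, -5, -9, 0]
i=6: row[6] = (-9)-0 = -9 → [0, 5, 2, -3, -5, -9, -9]

-9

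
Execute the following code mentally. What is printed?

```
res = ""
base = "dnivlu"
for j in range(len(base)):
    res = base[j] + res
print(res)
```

ulvind

j=0: prepend 'd' → 'd'
j=1: prepend 'n' → 'nd'
j=2: prepend 'i' → 'ind'
j=3: prepend 'v' → 'vind'
j=4: prepend 'l' → 'lvind'
j=5: prepend 'u' → 'ulvind'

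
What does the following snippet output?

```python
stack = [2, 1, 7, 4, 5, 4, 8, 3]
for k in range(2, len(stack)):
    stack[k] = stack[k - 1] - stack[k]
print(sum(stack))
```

-104

k=2: stack[2] = 1-7 = -6 → [2, 1, -6, 4, 5, 4, 8, 3]
k=3: stack[3] = (-6)-4 = -10 → [2, 1, -6, -10, 5, 4, 8, 3]
k=4: stack[4] = (-10)-5 = -15 → [2, 1, -6, -10, -15, 4, 8, 3]
k=5: stack[5] = (-15)-4 = -19 → [2, 1, -6, -10, -15, -19, 8, 3]
k=6: stack[6] = (-19)-8 = -27 → [2, 1, -6, -10, -15, -19, -27, 3]
k=7: stack[7] = (-27)-3 = -30 → [2, 1, -6, -10, -15, -19, -27, -30]
sum = -104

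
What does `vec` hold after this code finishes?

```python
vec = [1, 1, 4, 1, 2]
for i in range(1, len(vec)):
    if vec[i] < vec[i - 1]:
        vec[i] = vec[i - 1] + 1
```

i=1: 1>=1, unchanged → [1, 1, 4, 1, 2]
i=2: 4>=1, unchanged → [1, 1, 4, 1, 2]
i=3: 1<4, vec[3] = 4+1 = 5 → [1, 1, 4, 5, 2]
i=4: 2<5, vec[4] = 5+1 = 6 → [1, 1, 4, 5, 6]

[1, 1, 4, 5, 6]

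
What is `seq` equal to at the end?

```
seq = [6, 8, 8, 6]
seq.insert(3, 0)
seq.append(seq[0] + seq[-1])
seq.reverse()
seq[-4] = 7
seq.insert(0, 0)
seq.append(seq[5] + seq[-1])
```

insert 0 at 3 → [6, 8, 8, 0, 6]
append seq[0]+seq[-1] = 6+6 = 12 → [6, 8, 8, 0, 6, 12]
reverse → [12, 6, 0, 8, 8, 6]
seq[-4] = 7 → [12, 6, 7, 8, 8, 6]
insert 0 at 0 → [0, 12, 6, 7, 8, 8, 6]
append seq[5]+seq[-1] = 8+6 = 14 → [0, 12, 6, 7, 8, 8, 6, 14]

[0, 12, 6, 7, 8, 8, 6, 14]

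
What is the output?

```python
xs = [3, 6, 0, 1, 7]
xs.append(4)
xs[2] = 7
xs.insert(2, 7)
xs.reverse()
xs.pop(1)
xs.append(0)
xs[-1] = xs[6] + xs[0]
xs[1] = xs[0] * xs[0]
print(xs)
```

append 4 → [3, 6, 0, 1, 7, 4]
xs[2] = 7 → [3, 6, 7, 1, 7, 4]
insert 7 at 2 → [3, 6, 7, 7, 1, 7, 4]
reverse → [4, 7, 1, 7, 7, 6, 3]
pop(1) removes 7 → [4, 1, 7, 7, 6, 3]
append 0 → [4, 1, 7, 7, 6, 3, 0]
xs[-1] = xs[6]+xs[0] = 0+4 = 4 → [4, 1, 7, 7, 6, 3, 4]
xs[1] = xs[0]*xs[0] = 4*4 = 16 → [4, 16, 7, 7, 6, 3, 4]

[4, 16, 7, 7, 6, 3, 4]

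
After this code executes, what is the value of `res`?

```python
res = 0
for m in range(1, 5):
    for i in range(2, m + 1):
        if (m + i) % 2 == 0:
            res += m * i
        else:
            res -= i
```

32

m=2,i=2: even sum, res = 0+4 = 4
m=3,i=2: odd sum, res = 4-2 = 2
m=3,i=3: even sum, res = 2+9 = 11
m=4,i=2: even sum, res = 11+8 = 19
m=4,i=3: odd sum, res = 19-3 = 16
m=4,i=4: even sum, res = 16+16 = 32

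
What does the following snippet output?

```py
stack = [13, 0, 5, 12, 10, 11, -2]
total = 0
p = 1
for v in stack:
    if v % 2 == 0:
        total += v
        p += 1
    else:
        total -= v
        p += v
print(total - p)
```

-43

v=13: not even, total = 0-13 = -13; p=14
v=0: even, total = (-13)+0 = -13; p=15
v=5: not even, total = (-13)-5 = -18; p=20
v=12: even, total = (-18)+12 = -6; p=21
v=10: even, total = (-6)+10 = 4; p=22
v=11: not even, total = 4-11 = -7; p=33
v=-2: even, total = (-7)+(-2) = -9; p=34
total-p = (-9)-34 = -43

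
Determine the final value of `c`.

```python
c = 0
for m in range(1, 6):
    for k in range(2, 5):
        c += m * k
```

135

m=1,k=2: c = 0+2 = 2
m=1,k=3: c = 2+3 = 5
m=1,k=4: c = 5+4 = 9
m=2,k=2: c = 9+4 = 13
m=2,k=3: c = 13+6 = 19
m=2,k=4: c = 19+8 = 27
m=3,k=2: c = 27+6 = 33
m=3,k=3: c = 33+9 = 42
m=3,k=4: c = 42+12 = 54
m=4,k=2: c = 54+8 = 62
m=4,k=3: c = 62+12 = 74
m=4,k=4: c = 74+16 = 90
m=5,k=2: c = 90+10 = 100
m=5,k=3: c = 100+15 = 115
m=5,k=4: c = 115+20 = 135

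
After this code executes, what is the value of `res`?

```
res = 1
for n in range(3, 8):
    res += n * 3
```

76

n=3: res = 1+3*3 = 10
n=4: res = 10+4*3 = 22
n=5: res = 22+5*3 = 37
n=6: res = 37+6*3 = 55
n=7: res = 55+7*3 = 76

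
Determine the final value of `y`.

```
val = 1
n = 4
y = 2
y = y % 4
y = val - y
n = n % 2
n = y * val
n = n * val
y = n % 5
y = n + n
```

y = 2%4 = 2
y = 1-2 = -1
n = 4%2 = 0
n = (-1)*1 = -1
n = (-1)*1 = -1
y = (-1)%5 = 4
y = (-1)+(-1) = -2

-2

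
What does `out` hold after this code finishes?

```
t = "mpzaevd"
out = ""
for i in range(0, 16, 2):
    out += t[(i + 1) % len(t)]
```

i=0: add t[1]='p' → 'p'
i=2: add t[3]='a' → 'pa'
i=4: add t[5]='v' → 'pav'
i=6: add t[0]='m' → 'pavm'
i=8: add t[2]='z' → 'pavmz'
i=10: add t[4]='e' → 'pavmze'
i=12: add t[6]='d' → 'pavmzed'
i=14: add t[1]='p' → 'pavmzedp'

'pavmzedp'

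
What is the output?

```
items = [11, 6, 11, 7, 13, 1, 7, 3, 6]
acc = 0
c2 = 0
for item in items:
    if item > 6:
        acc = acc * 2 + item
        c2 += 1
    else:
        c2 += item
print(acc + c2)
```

346

item=11: >6, acc = 0*2+11 = 11; c2=1
item=6: not >6; c2=7
item=11: >6, acc = 11*2+11 = 33; c2=8
item=7: >6, acc = 33*2+7 = 73; c2=9
item=13: >6, acc = 73*2+13 = 159; c2=10
item=1: not >6; c2=11
item=7: >6, acc = 159*2+7 = 325; c2=12
item=3: not >6; c2=15
item=6: not >6; c2=21
acc+c2 = 325+21 = 346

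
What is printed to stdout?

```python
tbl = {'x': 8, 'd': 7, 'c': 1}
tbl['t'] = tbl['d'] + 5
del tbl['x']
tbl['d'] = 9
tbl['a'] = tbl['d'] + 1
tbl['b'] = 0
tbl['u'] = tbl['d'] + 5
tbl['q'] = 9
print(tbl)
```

tbl['t'] = tbl['d']+5 = 12 → {'x': 8, 'd': 7, 'c': 1, 't': 12}
del 'x' → {'d': 7, 'c': 1, 't': 12}
tbl['d'] = 9 → {'d': 9, 'c': 1, 't': 12}
tbl['a'] = tbl['d']+1 = 10 → {'d': 9, 'c': 1, 't': 12, 'a': 10}
tbl['b'] = 0 → {'d': 9, 'c': 1, 't': 12, 'a': 10, 'b': 0}
tbl['u'] = tbl['d']+5 = 14 → {'d': 9, 'c': 1, 't': 12, 'a': 10, 'b': 0, 'u': 14}
tbl['q'] = 9 → {'d': 9, 'c': 1, 't': 12, 'a': 10, 'b': 0, 'u': 14, 'q': 9}

{'d': 9, 'c': 1, 't': 12, 'a': 10, 'b': 0, 'u': 14, 'q': 9}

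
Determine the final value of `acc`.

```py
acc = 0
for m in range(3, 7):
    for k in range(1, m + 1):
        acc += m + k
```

m=3,k=1: acc = 0+4 = 4
m=3,k=2: acc = 4+5 = 9
m=3,k=3: acc = 9+6 = 15
m=4,k=1: acc = 15+5 = 20
m=4,k=2: acc = 20+6 = 26
m=4,k=3: acc = 26+7 = 33
m=4,k=4: acc = 33+8 = 41
m=5,k=1: acc = 41+6 = 47
m=5,k=2: acc = 47+7 = 54
m=5,k=3: acc = 54+8 = 62
m=5,k=4: acc = 62+9 = 71
m=5,k=5: acc = 71+10 = 81
m=6,k=1: acc = 81+7 = 88
m=6,k=2: acc = 88+8 = 96
m=6,k=3: acc = 96+9 = 105
m=6,k=4: acc = 105+10 = 115
m=6,k=5: acc = 115+11 = 126
m=6,k=6: acc = 126+12 = 138

138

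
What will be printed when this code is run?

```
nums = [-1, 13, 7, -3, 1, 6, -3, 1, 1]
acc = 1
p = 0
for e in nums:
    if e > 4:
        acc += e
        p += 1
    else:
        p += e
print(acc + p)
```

26

e=-1: not >4; p=-1
e=13: >4, acc = 1+13 = 14; p=0
e=7: >4, acc = 14+7 = 21; p=1
e=-3: not >4; p=-2
e=1: not >4; p=-1
e=6: >4, acc = 21+6 = 27; p=0
e=-3: not >4; p=-3
e=1: not >4; p=-2
e=1: not >4; p=-1
acc+p = 27+(-1) = 26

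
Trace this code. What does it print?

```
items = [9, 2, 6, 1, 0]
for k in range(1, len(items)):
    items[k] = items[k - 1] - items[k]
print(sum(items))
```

17

k=1: items[1] = 9-2 = 7 → [9, 7, 6, 1, 0]
k=2: items[2] = 7-6 = 1 → [9, 7, 1, 1, 0]
k=3: items[3] = 1-1 = 0 → [9, 7, 1, 0, 0]
k=4: items[4] = 0-0 = 0 → [9, 7, 1, 0, 0]
sum = 17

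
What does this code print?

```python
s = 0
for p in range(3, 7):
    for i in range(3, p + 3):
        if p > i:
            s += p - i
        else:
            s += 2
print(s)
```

34

p=3,i=3: not 3>3, s = 0+2 = 2
p=3,i=4: not 3>4, s = 2+2 = 4
p=3,i=5: not 3>5, s = 4+2 = 6
p=4,i=3: 4>3, s = 6+1 = 7
p=4,i=4: not 4>4, s = 7+2 = 9
p=4,i=5: not 4>5, s = 9+2 = 11
p=4,i=6: not 4>6, s = 11+2 = 13
p=5,i=3: 5>3, s = 13+2 = 15
p=5,i=4: 5>4, s = 15+1 = 16
p=5,i=5: not 5>5, s = 16+2 = 18
p=5,i=6: not 5>6, s = 18+2 = 20
p=5,i=7: not 5>7, s = 20+2 = 22
p=6,i=3: 6>3, s = 22+3 = 25
p=6,i=4: 6>4, s = 25+2 = 27
p=6,i=5: 6>5, s = 27+1 = 28
p=6,i=6: not 6>6, s = 28+2 = 30
p=6,i=7: not 6>7, s = 30+2 = 32
p=6,i=8: not 6>8, s = 32+2 = 34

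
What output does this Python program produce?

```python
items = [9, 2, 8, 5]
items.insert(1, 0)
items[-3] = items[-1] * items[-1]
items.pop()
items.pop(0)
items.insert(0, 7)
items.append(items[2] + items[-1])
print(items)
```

insert 0 at 1 → [9, 0, 2, 8, 5]
items[-3] = items[-1]*items[-1] = 5*5 = 25 → [9, 0, 25, 8, 5]
pop() removes 5 → [9, 0, 25, 8]
pop(0) removes 9 → [0, 25, 8]
insert 7 at 0 → [7, 0, 25, 8]
append items[2]+items[-1] = 25+8 = 33 → [7, 0, 25, 8, 33]

[7, 0, 25, 8, 33]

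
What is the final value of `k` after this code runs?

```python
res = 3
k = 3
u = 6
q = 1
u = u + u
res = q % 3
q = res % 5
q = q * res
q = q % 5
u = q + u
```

3

u = 6+6 = 12
res = 1%3 = 1
q = 1%5 = 1
q = 1*1 = 1
q = 1%5 = 1
u = 1+12 = 13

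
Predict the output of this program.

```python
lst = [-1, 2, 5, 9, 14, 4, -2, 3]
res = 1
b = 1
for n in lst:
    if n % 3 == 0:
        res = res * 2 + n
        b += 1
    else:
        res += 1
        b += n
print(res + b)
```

68

n=-1: not %3==0, res = 1+1 = 2; b=0
n=2: not %3==0, res = 2+1 = 3; b=2
n=5: not %3==0, res = 3+1 = 4; b=7
n=9: %3==0, res = 4*2+9 = 17; b=8
n=14: not %3==0, res = 17+1 = 18; b=22
n=4: not %3==0, res = 18+1 = 19; b=26
n=-2: not %3==0, res = 19+1 = 20; b=24
n=3: %3==0, res = 20*2+3 = 43; b=25
res+b = 43+25 = 68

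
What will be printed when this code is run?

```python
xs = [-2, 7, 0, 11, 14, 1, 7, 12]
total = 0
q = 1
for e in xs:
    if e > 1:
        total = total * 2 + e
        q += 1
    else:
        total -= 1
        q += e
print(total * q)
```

1150

e=-2: not >1, total = 0-1 = -1; q=-1
e=7: >1, total = (-1)*2+7 = 5; q=0
e=0: not >1, total = 5-1 = 4; q=0
e=11: >1, total = 4*2+11 = 19; q=1
e=14: >1, total = 19*2+14 = 52; q=2
e=1: not >1, total = 52-1 = 51; q=3
e=7: >1, total = 51*2+7 = 109; q=4
e=12: >1, total = 109*2+12 = 230; q=5
total*q = 230*5 = 1150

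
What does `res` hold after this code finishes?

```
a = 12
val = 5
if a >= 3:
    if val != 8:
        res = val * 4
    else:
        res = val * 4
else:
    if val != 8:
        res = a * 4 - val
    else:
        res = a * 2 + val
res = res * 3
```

a=12, val=5
a >= 3 is True; val != 8 is True
→ res = val * 4 = 20
res = 20*3 = 60

60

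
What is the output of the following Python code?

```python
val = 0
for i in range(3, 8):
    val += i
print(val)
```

i=3: val = 0+3 = 3
i=4: val = 3+4 = 7
i=5: val = 7+5 = 12
i=6: val = 12+6 = 18
i=7: val = 18+7 = 25

25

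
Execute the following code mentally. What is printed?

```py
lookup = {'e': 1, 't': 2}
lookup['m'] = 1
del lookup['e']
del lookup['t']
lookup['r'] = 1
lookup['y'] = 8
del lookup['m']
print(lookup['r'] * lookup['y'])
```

8

lookup['m'] = 1 → {'e': 1, 't': 2, 'm': 1}
del 'e' → {'t': 2, 'm': 1}
del 't' → {'m': 1}
lookup['r'] = 1 → {'m': 1, 'r': 1}
lookup['y'] = 8 → {'m': 1, 'r': 1, 'y': 8}
del 'm' → {'r': 1, 'y': 8}
lookup['r']*lookup['y'] = 1*8 = 8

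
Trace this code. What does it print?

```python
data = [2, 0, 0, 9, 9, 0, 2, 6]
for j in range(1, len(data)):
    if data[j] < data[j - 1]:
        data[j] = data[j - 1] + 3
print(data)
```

[2, 5, 8, 9, 9, 12, 15, 18]

j=1: 0<2, data[1] = 2+3 = 5 → [2, 5, 0, 9, 9, 0, 2, 6]
j=2: 0<5, data[2] = 5+3 = 8 → [2, 5, 8, 9, 9, 0, 2, 6]
j=3: 9>=8, unchanged → [2, 5, 8, 9, 9, 0, 2, 6]
j=4: 9>=9, unchanged → [2, 5, 8, 9, 9, 0, 2, 6]
j=5: 0<9, data[5] = 9+3 = 12 → [2, 5, 8, 9, 9, 12, 2, 6]
j=6: 2<12, data[6] = 12+3 = 15 → [2, 5, 8, 9, 9, 12, 15, 6]
j=7: 6<15, data[7] = 15+3 = 18 → [2, 5, 8, 9, 9, 12, 15, 18]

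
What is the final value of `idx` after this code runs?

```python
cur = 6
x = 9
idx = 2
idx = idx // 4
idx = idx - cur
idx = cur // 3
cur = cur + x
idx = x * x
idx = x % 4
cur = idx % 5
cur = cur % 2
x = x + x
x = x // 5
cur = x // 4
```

1

idx = 2//4 = 0
idx = 0-6 = -6
idx = 6//3 = 2
cur = 6+9 = 15
idx = 9*9 = 81
idx = 9%4 = 1
cur = 1%5 = 1
cur = 1%2 = 1
x = 9+9 = 18
x = 18//5 = 3
cur = 3//4 = 0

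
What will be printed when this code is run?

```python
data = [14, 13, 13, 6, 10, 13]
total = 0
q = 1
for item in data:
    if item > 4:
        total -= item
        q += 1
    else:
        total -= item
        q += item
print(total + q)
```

-62

item=14: >4, total = 0-14 = -14; q=2
item=13: >4, total = (-14)-13 = -27; q=3
item=13: >4, total = (-27)-13 = -40; q=4
item=6: >4, total = (-40)-6 = -46; q=5
item=10: >4, total = (-46)-10 = -56; q=6
item=13: >4, total = (-56)-13 = -69; q=7
total+q = (-69)+7 = -62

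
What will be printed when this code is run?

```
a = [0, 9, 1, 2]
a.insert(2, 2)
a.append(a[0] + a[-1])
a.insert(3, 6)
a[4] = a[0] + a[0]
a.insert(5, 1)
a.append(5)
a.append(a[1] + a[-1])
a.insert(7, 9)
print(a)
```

[0, 9, 2, 6, 0, 1, 2, 9, 2, 5, 14]

insert 2 at 2 → [0, 9, 2, 1, 2]
append a[0]+a[-1] = 0+2 = 2 → [0, 9, 2, 1, 2, 2]
insert 6 at 3 → [0, 9, 2, 6, 1, 2, 2]
a[4] = a[0]+a[0] = 0+0 = 0 → [0, 9, 2, 6, 0, 2, 2]
insert 1 at 5 → [0, 9, 2, 6, 0, 1, 2, 2]
append 5 → [0, 9, 2, 6, 0, 1, 2, 2, 5]
append a[1]+a[-1] = 9+5 = 14 → [0, 9, 2, 6, 0, 1, 2, 2, 5, 14]
insert 9 at 7 → [0, 9, 2, 6, 0, 1, 2, 9, 2, 5, 14]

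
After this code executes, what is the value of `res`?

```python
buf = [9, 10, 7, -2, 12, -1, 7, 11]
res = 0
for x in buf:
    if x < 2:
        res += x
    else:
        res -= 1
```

-9

x=9: not <2, res = 0-1 = -1
x=10: not <2, res = (-1)-1 = -2
x=7: not <2, res = (-2)-1 = -3
x=-2: <2, res = (-3)+(-2) = -5
x=12: not <2, res = (-5)-1 = -6
x=-1: <2, res = (-6)+(-1) = -7
x=7: not <2, res = (-7)-1 = -8
x=11: not <2, res = (-8)-1 = -9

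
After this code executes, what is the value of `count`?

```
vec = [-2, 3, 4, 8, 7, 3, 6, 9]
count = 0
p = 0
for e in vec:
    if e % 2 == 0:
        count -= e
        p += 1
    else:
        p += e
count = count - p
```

-42

e=-2: even, count = 0-(-2) = 2; p=1
e=3: not even; p=4
e=4: even, count = 2-4 = -2; p=5
e=8: even, count = (-2)-8 = -10; p=6
e=7: not even; p=13
e=3: not even; p=16
e=6: even, count = (-10)-6 = -16; p=17
e=9: not even; p=26
count-p = (-16)-26 = -42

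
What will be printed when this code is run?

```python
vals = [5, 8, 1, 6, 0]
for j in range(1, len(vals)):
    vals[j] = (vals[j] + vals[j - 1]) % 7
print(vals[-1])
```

j=1: vals[1] = (8+5)%7 = 6 → [5, 6, 1, 6, 0]
j=2: vals[2] = (1+6)%7 = 0 → [5, 6, 0, 6, 0]
j=3: vals[3] = (6+0)%7 = 6 → [5, 6, 0, 6, 0]
j=4: vals[4] = (0+6)%7 = 6 → [5, 6, 0, 6, 6]

6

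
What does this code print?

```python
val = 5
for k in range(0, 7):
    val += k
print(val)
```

26

k=0: val = 5+0 = 5
k=1: val = 5+1 = 6
k=2: val = 6+2 = 8
k=3: val = 8+3 = 11
k=4: val = 11+4 = 15
k=5: val = 15+5 = 20
k=6: val = 20+6 = 26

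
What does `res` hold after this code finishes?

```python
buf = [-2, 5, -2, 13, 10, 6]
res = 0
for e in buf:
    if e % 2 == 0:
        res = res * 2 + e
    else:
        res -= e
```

-90

e=-2: even, res = 0*2+(-2) = -2
e=5: not even, res = (-2)-5 = -7
e=-2: even, res = (-7)*2+(-2) = -16
e=13: not even, res = (-16)-13 = -29
e=10: even, res = (-29)*2+10 = -48
e=6: even, res = (-48)*2+6 = -90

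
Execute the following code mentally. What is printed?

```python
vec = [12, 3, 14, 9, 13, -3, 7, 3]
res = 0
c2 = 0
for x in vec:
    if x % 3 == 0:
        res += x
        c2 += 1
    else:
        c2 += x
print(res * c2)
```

936

x=12: %3==0, res = 0+12 = 12; c2=1
x=3: %3==0, res = 12+3 = 15; c2=2
x=14: not %3==0; c2=16
x=9: %3==0, res = 15+9 = 24; c2=17
x=13: not %3==0; c2=30
x=-3: %3==0, res = 24+(-3) = 21; c2=31
x=7: not %3==0; c2=38
x=3: %3==0, res = 21+3 = 24; c2=39
res*c2 = 24*39 = 936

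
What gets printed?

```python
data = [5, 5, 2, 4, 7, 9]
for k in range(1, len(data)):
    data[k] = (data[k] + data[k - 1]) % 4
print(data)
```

k=1: data[1] = (5+5)%4 = 2 → [5, 2, 2, 4, 7, 9]
k=2: data[2] = (2+2)%4 = 0 → [5, 2, 0, 4, 7, 9]
k=3: data[3] = (4+0)%4 = 0 → [5, 2, 0, 0, 7, 9]
k=4: data[4] = (7+0)%4 = 3 → [5, 2, 0, 0, 3, 9]
k=5: data[5] = (9+3)%4 = 0 → [5, 2, 0, 0, 3, 0]

[5, 2, 0, 0, 3, 0]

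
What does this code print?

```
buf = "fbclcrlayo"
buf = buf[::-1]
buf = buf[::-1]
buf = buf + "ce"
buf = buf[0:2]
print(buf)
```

reverse → 'oyalrclcbf'
reverse → 'fbclcrlayo'
+ 'ce' → 'fbclcrlayoce'
slice [0:2] → 'fb'

fb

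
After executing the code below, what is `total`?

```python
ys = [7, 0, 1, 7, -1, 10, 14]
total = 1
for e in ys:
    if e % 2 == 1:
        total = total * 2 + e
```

89

e=7: odd, total = 1*2+7 = 9
e=0: not odd
e=1: odd, total = 9*2+1 = 19
e=7: odd, total = 19*2+7 = 45
e=-1: odd, total = 45*2+(-1) = 89
e=10: not odd
e=14: not odd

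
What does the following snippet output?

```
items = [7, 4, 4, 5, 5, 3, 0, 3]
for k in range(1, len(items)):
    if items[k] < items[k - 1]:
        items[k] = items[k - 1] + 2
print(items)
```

[7, 9, 11, 13, 15, 17, 19, 21]

k=1: 4<7, items[1] = 7+2 = 9 → [7, 9, 4, 5, 5, 3, 0, 3]
k=2: 4<9, items[2] = 9+2 = 11 → [7, 9, 11, 5, 5, 3, 0, 3]
k=3: 5<11, items[3] = 11+2 = 13 → [7, 9, 11, 13, 5, 3, 0, 3]
k=4: 5<13, items[4] = 13+2 = 15 → [7, 9, 11, 13, 15, 3, 0, 3]
k=5: 3<15, items[5] = 15+2 = 17 → [7, 9, 11, 13, 15, 17, 0, 3]
k=6: 0<17, items[6] = 17+2 = 19 → [7, 9, 11, 13, 15, 17, 19, 3]
k=7: 3<19, items[7] = 19+2 = 21 → [7, 9, 11, 13, 15, 17, 19, 21]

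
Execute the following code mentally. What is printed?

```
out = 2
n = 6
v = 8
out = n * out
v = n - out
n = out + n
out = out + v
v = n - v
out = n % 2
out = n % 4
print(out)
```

out = 6*2 = 12
v = 6-12 = -6
n = 12+6 = 18
out = 12+(-6) = 6
v = 18-(-6) = 24
out = 18%2 = 0
out = 18%4 = 2

2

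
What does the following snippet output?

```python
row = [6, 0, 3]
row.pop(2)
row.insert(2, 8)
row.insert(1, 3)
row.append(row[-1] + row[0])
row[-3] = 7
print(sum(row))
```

38

pop(2) removes 3 → [6, 0]
insert 8 at 2 → [6, 0, 8]
insert 3 at 1 → [6, 3, 0, 8]
append row[-1]+row[0] = 8+6 = 14 → [6, 3, 0, 8, 14]
row[-3] = 7 → [6, 3, 7, 8, 14]
sum = 38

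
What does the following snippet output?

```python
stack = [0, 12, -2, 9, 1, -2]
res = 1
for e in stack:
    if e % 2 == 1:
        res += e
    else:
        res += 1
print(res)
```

15

e=0: not odd, res = 1+1 = 2
e=12: not odd, res = 2+1 = 3
e=-2: not odd, res = 3+1 = 4
e=9: odd, res = 4+9 = 13
e=1: odd, res = 13+1 = 14
e=-2: not odd, res = 14+1 = 15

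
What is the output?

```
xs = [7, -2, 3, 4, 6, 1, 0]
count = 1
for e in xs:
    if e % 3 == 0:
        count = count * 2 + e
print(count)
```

e=7: not %3==0
e=-2: not %3==0
e=3: %3==0, count = 1*2+3 = 5
e=4: not %3==0
e=6: %3==0, count = 5*2+6 = 16
e=1: not %3==0
e=0: %3==0, count = 16*2+0 = 32

32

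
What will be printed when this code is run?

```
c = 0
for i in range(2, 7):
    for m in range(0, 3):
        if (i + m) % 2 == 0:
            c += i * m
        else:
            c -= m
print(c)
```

i=2,m=0: even sum, c = 0+0 = 0
i=2,m=1: odd sum, c = 0-1 = -1
i=2,m=2: even sum, c = (-1)+4 = 3
i=3,m=0: odd sum, c = 3-0 = 3
i=3,m=1: even sum, c = 3+3 = 6
i=3,m=2: odd sum, c = 6-2 = 4
i=4,m=0: even sum, c = 4+0 = 4
i=4,m=1: odd sum, c = 4-1 = 3
i=4,m=2: even sum, c = 3+8 = 11
i=5,m=0: odd sum, c = 11-0 = 11
i=5,m=1: even sum, c = 11+5 = 16
i=5,m=2: odd sum, c = 16-2 = 14
i=6,m=0: even sum, c = 14+0 = 14
i=6,m=1: odd sum, c = 14-1 = 13
i=6,m=2: even sum, c = 13+12 = 25

25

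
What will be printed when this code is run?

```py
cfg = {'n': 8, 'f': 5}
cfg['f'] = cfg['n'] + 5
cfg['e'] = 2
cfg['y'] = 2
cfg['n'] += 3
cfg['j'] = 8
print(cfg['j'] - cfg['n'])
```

-3

cfg['f'] = cfg['n']+5 = 13 → {'n': 8, 'f': 13}
cfg['e'] = 2 → {'n': 8, 'f': 13, 'e': 2}
cfg['y'] = 2 → {'n': 8, 'f': 13, 'e': 2, 'y': 2}
cfg['n'] = 8+3 = 11 → {'n': 11, 'f': 13, 'e': 2, 'y': 2}
cfg['j'] = 8 → {'n': 11, 'f': 13, 'e': 2, 'y': 2, 'j': 8}
cfg['j']-cfg['n'] = 8-11 = -3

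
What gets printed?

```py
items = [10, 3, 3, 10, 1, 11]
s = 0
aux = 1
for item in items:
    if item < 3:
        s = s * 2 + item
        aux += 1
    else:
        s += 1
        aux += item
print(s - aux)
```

item=10: not <3, s = 0+1 = 1; aux=11
item=3: not <3, s = 1+1 = 2; aux=14
item=3: not <3, s = 2+1 = 3; aux=17
item=10: not <3, s = 3+1 = 4; aux=27
item=1: <3, s = 4*2+1 = 9; aux=28
item=11: not <3, s = 9+1 = 10; aux=39
s-aux = 10-39 = -29

-29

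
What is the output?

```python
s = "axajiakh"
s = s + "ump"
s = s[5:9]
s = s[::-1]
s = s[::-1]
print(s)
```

+ 'ump' → 'axajiakhump'
slice [5:9] → 'akhu'
reverse → 'uhka'
reverse → 'akhu'

akhu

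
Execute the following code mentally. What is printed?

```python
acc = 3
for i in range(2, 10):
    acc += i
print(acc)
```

i=2: acc = 3+2 = 5
i=3: acc = 5+3 = 8
i=4: acc = 8+4 = 12
i=5: acc = 12+5 = 17
i=6: acc = 17+6 = 23
i=7: acc = 23+7 = 30
i=8: acc = 30+8 = 38
i=9: acc = 38+9 = 47

47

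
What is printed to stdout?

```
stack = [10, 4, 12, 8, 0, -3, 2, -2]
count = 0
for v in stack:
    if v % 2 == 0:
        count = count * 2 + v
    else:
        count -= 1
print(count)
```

v=10: even, count = 0*2+10 = 10
v=4: even, count = 10*2+4 = 24
v=12: even, count = 24*2+12 = 60
v=8: even, count = 60*2+8 = 128
v=0: even, count = 128*2+0 = 256
v=-3: not even, count = 256-1 = 255
v=2: even, count = 255*2+2 = 512
v=-2: even, count = 512*2+(-2) = 1022

1022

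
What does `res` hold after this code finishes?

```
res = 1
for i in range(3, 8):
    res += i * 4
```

i=3: res = 1+3*4 = 13
i=4: res = 13+4*4 = 29
i=5: res = 29+5*4 = 49
i=6: res = 49+6*4 = 73
i=7: res = 73+7*4 = 101

101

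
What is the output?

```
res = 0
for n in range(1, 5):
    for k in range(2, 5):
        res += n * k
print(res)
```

n=1,k=2: res = 0+2 = 2
n=1,k=3: res = 2+3 = 5
n=1,k=4: res = 5+4 = 9
n=2,k=2: res = 9+4 = 13
n=2,k=3: res = 13+6 = 19
n=2,k=4: res = 19+8 = 27
n=3,k=2: res = 27+6 = 33
n=3,k=3: res = 33+9 = 42
n=3,k=4: res = 42+12 = 54
n=4,k=2: res = 54+8 = 62
n=4,k=3: res = 62+12 = 74
n=4,k=4: res = 74+16 = 90

90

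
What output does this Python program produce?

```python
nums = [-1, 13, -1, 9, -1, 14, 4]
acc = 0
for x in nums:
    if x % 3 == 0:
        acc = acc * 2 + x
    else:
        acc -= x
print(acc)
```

-30

x=-1: not %3==0, acc = 0-(-1) = 1
x=13: not %3==0, acc = 1-13 = -12
x=-1: not %3==0, acc = (-12)-(-1) = -11
x=9: %3==0, acc = (-11)*2+9 = -13
x=-1: not %3==0, acc = (-13)-(-1) = -12
x=14: not %3==0, acc = (-12)-14 = -26
x=4: not %3==0, acc = (-26)-4 = -30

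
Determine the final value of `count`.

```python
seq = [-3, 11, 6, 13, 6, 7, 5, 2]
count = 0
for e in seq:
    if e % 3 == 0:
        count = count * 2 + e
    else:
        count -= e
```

e=-3: %3==0, count = 0*2+(-3) = -3
e=11: not %3==0, count = (-3)-11 = -14
e=6: %3==0, count = (-14)*2+6 = -22
e=13: not %3==0, count = (-22)-13 = -35
e=6: %3==0, count = (-35)*2+6 = -64
e=7: not %3==0, count = (-64)-7 = -71
e=5: not %3==0, count = (-71)-5 = -76
e=2: not %3==0, count = (-76)-2 = -78

-78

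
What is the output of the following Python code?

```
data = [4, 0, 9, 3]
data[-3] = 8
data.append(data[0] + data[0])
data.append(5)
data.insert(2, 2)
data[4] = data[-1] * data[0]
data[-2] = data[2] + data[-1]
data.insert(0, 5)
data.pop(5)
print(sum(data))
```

data[-3] = 8 → [4, 8, 9, 3]
append data[0]+data[0] = 4+4 = 8 → [4, 8, 9, 3, 8]
append 5 → [4, 8, 9, 3, 8, 5]
insert 2 at 2 → [4, 8, 2, 9, 3, 8, 5]
data[4] = data[-1]*data[0] = 5*4 = 20 → [4, 8, 2, 9, 20, 8, 5]
data[-2] = data[2]+data[-1] = 2+5 = 7 → [4, 8, 2, 9, 20, 7, 5]
insert 5 at 0 → [5, 4, 8, 2, 9, 20, 7, 5]
pop(5) removes 20 → [5, 4, 8, 2, 9, 7, 5]
sum = 40

40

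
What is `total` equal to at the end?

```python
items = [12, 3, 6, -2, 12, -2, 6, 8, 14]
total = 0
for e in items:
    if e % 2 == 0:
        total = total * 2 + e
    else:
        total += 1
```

2214

e=12: even, total = 0*2+12 = 12
e=3: not even, total = 12+1 = 13
e=6: even, total = 13*2+6 = 32
e=-2: even, total = 32*2+(-2) = 62
e=12: even, total = 62*2+12 = 136
e=-2: even, total = 136*2+(-2) = 270
e=6: even, total = 270*2+6 = 546
e=8: even, total = 546*2+8 = 1100
e=14: even, total = 1100*2+14 = 2214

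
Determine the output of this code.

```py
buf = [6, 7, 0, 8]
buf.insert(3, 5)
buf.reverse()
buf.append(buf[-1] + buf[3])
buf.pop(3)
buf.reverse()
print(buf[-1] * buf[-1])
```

insert 5 at 3 → [6, 7, 0, 5, 8]
reverse → [8, 5, 0, 7, 6]
append buf[-1]+buf[3] = 6+7 = 13 → [8, 5, 0, 7, 6, 13]
pop(3) removes 7 → [8, 5, 0, 6, 13]
reverse → [13, 6, 0, 5, 8]
buf[-1]*buf[-1] = 8*8 = 64

64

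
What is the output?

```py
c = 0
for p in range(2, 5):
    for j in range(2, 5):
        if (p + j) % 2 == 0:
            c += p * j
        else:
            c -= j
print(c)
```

33

p=2,j=2: even sum, c = 0+4 = 4
p=2,j=3: odd sum, c = 4-3 = 1
p=2,j=4: even sum, c = 1+8 = 9
p=3,j=2: odd sum, c = 9-2 = 7
p=3,j=3: even sum, c = 7+9 = 16
p=3,j=4: odd sum, c = 16-4 = 12
p=4,j=2: even sum, c = 12+8 = 20
p=4,j=3: odd sum, c = 20-3 = 17
p=4,j=4: even sum, c = 17+16 = 33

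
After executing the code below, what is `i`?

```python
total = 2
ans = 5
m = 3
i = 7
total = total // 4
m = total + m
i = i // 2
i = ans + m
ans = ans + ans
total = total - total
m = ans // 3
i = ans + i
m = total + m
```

total = 2//4 = 0
m = 0+3 = 3
i = 7//2 = 3
i = 5+3 = 8
ans = 5+5 = 10
total = 0-0 = 0
m = 10//3 = 3
i = 10+8 = 18
m = 0+3 = 3

18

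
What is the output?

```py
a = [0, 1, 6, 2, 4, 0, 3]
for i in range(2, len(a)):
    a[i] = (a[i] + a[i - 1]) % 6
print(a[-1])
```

4

i=2: a[2] = (6+1)%6 = 1 → [0, 1, 1, 2, 4, 0, 3]
i=3: a[3] = (2+1)%6 = 3 → [0, 1, 1, 3, 4, 0, 3]
i=4: a[4] = (4+3)%6 = 1 → [0, 1, 1, 3, 1, 0, 3]
i=5: a[5] = (0+1)%6 = 1 → [0, 1, 1, 3, 1, 1, 3]
i=6: a[6] = (3+1)%6 = 4 → [0, 1, 1, 3, 1, 1, 4]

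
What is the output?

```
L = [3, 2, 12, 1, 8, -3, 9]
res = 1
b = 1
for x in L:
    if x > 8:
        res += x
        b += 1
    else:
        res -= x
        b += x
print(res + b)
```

x=3: not >8, res = 1-3 = -2; b=4
x=2: not >8, res = (-2)-2 = -4; b=6
x=12: >8, res = (-4)+12 = 8; b=7
x=1: not >8, res = 8-1 = 7; b=8
x=8: not >8, res = 7-8 = -1; b=16
x=-3: not >8, res = (-1)-(-3) = 2; b=13
x=9: >8, res = 2+9 = 11; b=14
res+b = 11+14 = 25

25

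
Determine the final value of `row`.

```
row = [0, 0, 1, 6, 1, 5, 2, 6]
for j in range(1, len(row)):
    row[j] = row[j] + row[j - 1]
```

j=1: row[1] = 0+0 = 0 → [0, 0, 1, 6, 1, 5, 2, 6]
j=2: row[2] = 1+0 = 1 → [0, 0, 1, 6, 1, 5, 2, 6]
j=3: row[3] = 6+1 = 7 → [0, 0, 1, 7, 1, 5, 2, 6]
j=4: row[4] = 1+7 = 8 → [0, 0, 1, 7, 8, 5, 2, 6]
j=5: row[5] = 5+8 = 13 → [0, 0, 1, 7, 8, 13, 2, 6]
j=6: row[6] = 2+13 = 15 → [0, 0, 1, 7, 8, 13, 15, 6]
j=7: row[7] = 6+15 = 21 → [0, 0, 1, 7, 8, 13, 15, 21]

[0, 0, 1, 7, 8, 13, 15, 21]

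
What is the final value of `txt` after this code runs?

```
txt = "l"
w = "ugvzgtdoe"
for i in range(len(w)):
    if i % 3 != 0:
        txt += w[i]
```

'lgvgtoe'

i=0: skip
i=1: add 'g' → 'lg'
i=2: add 'v' → 'lgv'
i=3: skip
i=4: add 'g' → 'lgvg'
i=5: add 't' → 'lgvgt'
i=6: skip
i=7: add 'o' → 'lgvgto'
i=8: add 'e' → 'lgvgtoe'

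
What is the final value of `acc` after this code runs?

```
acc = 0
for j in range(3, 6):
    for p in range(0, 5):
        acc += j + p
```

90

j=3,p=0: acc = 0+3 = 3
j=3,p=1: acc = 3+4 = 7
j=3,p=2: acc = 7+5 = 12
j=3,p=3: acc = 12+6 = 18
j=3,p=4: acc = 18+7 = 25
j=4,p=0: acc = 25+4 = 29
j=4,p=1: acc = 29+5 = 34
j=4,p=2: acc = 34+6 = 40
j=4,p=3: acc = 40+7 = 47
j=4,p=4: acc = 47+8 = 55
j=5,p=0: acc = 55+5 = 60
j=5,p=1: acc = 60+6 = 66
j=5,p=2: acc = 66+7 = 73
j=5,p=3: acc = 73+8 = 81
j=5,p=4: acc = 81+9 = 90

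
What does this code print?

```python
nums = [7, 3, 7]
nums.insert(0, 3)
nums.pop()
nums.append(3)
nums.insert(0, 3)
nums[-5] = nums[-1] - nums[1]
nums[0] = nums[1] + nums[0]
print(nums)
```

[3, 3, 7, 3, 3]

insert 3 at 0 → [3, 7, 3, 7]
pop() removes 7 → [3, 7, 3]
append 3 → [3, 7, 3, 3]
insert 3 at 0 → [3, 3, 7, 3, 3]
nums[-5] = nums[-1]-nums[1] = 3-3 = 0 → [0, 3, 7, 3, 3]
nums[0] = nums[1]+nums[0] = 3+0 = 3 → [3, 3, 7, 3, 3]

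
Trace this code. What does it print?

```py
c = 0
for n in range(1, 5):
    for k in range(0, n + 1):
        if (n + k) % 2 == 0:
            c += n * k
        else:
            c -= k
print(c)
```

n=1,k=0: odd sum, c = 0-0 = 0
n=1,k=1: even sum, c = 0+1 = 1
n=2,k=0: even sum, c = 1+0 = 1
n=2,k=1: odd sum, c = 1-1 = 0
n=2,k=2: even sum, c = 0+4 = 4
n=3,k=0: odd sum, c = 4-0 = 4
n=3,k=1: even sum, c = 4+3 = 7
n=3,k=2: odd sum, c = 7-2 = 5
n=3,k=3: even sum, c = 5+9 = 14
n=4,k=0: even sum, c = 14+0 = 14
n=4,k=1: odd sum, c = 14-1 = 13
n=4,k=2: even sum, c = 13+8 = 21
n=4,k=3: odd sum, c = 21-3 = 18
n=4,k=4: even sum, c = 18+16 = 34

34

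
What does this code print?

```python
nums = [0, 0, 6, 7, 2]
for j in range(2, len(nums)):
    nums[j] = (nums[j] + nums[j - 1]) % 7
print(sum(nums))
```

13

j=2: nums[2] = (6+0)%7 = 6 → [0, 0, 6, 7, 2]
j=3: nums[3] = (7+6)%7 = 6 → [0, 0, 6, 6, 2]
j=4: nums[4] = (2+6)%7 = 1 → [0, 0, 6, 6, 1]
sum = 13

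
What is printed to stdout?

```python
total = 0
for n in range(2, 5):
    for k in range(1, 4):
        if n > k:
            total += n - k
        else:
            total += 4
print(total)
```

n=2,k=1: 2>1, total = 0+1 = 1
n=2,k=2: not 2>2, total = 1+4 = 5
n=2,k=3: not 2>3, total = 5+4 = 9
n=3,k=1: 3>1, total = 9+2 = 11
n=3,k=2: 3>2, total = 11+1 = 12
n=3,k=3: not 3>3, total = 12+4 = 16
n=4,k=1: 4>1, total = 16+3 = 19
n=4,k=2: 4>2, total = 19+2 = 21
n=4,k=3: 4>3, total = 21+1 = 22

22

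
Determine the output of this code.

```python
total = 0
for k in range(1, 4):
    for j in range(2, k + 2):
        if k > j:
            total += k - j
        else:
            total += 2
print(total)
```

k=1,j=2: not 1>2, total = 0+2 = 2
k=2,j=2: not 2>2, total = 2+2 = 4
k=2,j=3: not 2>3, total = 4+2 = 6
k=3,j=2: 3>2, total = 6+1 = 7
k=3,j=3: not 3>3, total = 7+2 = 9
k=3,j=4: not 3>4, total = 9+2 = 11

11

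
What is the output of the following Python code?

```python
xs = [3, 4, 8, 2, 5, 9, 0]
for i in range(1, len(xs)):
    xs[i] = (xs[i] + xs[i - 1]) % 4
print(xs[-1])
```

i=1: xs[1] = (4+3)%4 = 3 → [3, 3, 8, 2, 5, 9, 0]
i=2: xs[2] = (8+3)%4 = 3 → [3, 3, 3, 2, 5, 9, 0]
i=3: xs[3] = (2+3)%4 = 1 → [3, 3, 3, 1, 5, 9, 0]
i=4: xs[4] = (5+1)%4 = 2 → [3, 3, 3, 1, 2, 9, 0]
i=5: xs[5] = (9+2)%4 = 3 → [3, 3, 3, 1, 2, 3, 0]
i=6: xs[6] = (0+3)%4 = 3 → [3, 3, 3, 1, 2, 3, 3]

3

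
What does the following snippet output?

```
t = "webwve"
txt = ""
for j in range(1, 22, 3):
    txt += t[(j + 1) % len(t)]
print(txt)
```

j=1: add t[2]='b' → 'b'
j=4: add t[5]='e' → 'be'
j=7: add t[2]='b' → 'beb'
j=10: add t[5]='e' → 'bebe'
j=13: add t[2]='b' → 'bebeb'
j=16: add t[5]='e' → 'bebebe'
j=19: add t[2]='b' → 'bebebeb'

bebebeb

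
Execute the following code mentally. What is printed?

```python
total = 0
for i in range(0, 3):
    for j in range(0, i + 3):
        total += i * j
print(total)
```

i=0,j=0: total = 0+0 = 0
i=0,j=1: total = 0+0 = 0
i=0,j=2: total = 0+0 = 0
i=1,j=0: total = 0+0 = 0
i=1,j=1: total = 0+1 = 1
i=1,j=2: total = 1+2 = 3
i=1,j=3: total = 3+3 = 6
i=2,j=0: total = 6+0 = 6
i=2,j=1: total = 6+2 = 8
i=2,j=2: total = 8+4 = 12
i=2,j=3: total = 12+6 = 18
i=2,j=4: total = 18+8 = 26

26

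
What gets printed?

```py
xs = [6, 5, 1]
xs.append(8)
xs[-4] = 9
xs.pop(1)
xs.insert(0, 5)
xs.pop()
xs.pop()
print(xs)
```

append 8 → [6, 5, 1, 8]
xs[-4] = 9 → [9, 5, 1, 8]
pop(1) removes 5 → [9, 1, 8]
insert 5 at 0 → [5, 9, 1, 8]
pop() removes 8 → [5, 9, 1]
pop() removes 1 → [5, 9]

[5, 9]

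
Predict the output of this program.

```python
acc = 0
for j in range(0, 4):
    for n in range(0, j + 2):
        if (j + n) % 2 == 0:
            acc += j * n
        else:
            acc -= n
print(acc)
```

j=0,n=0: even sum, acc = 0+0 = 0
j=0,n=1: odd sum, acc = 0-1 = -1
j=1,n=0: odd sum, acc = (-1)-0 = -1
j=1,n=1: even sum, acc = (-1)+1 = 0
j=1,n=2: odd sum, acc = 0-2 = -2
j=2,n=0: even sum, acc = (-2)+0 = -2
j=2,n=1: odd sum, acc = (-2)-1 = -3
j=2,n=2: even sum, acc = (-3)+4 = 1
j=2,n=3: odd sum, acc = 1-3 = -2
j=3,n=0: odd sum, acc = (-2)-0 = -2
j=3,n=1: even sum, acc = (-2)+3 = 1
j=3,n=2: odd sum, acc = 1-2 = -1
j=3,n=3: even sum, acc = (-1)+9 = 8
j=3,n=4: odd sum, acc = 8-4 = 4

4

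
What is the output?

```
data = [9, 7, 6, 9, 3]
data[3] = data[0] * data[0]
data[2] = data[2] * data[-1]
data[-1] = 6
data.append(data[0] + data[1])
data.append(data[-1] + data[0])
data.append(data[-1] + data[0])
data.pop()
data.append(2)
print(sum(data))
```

data[3] = data[0]*data[0] = 9*9 = 81 → [9, 7, 6, 81, 3]
data[2] = data[2]*data[-1] = 6*3 = 18 → [9, 7, 18, 81, 3]
data[-1] = 6 → [9, 7, 18, 81, 6]
append data[0]+data[1] = 9+7 = 16 → [9, 7, 18, 81, 6, 16]
append data[-1]+data[0] = 16+9 = 25 → [9, 7, 18, 81, 6, 16, 25]
append data[-1]+data[0] = 25+9 = 34 → [9, 7, 18, 81, 6, 16, 25, 34]
pop() removes 34 → [9, 7, 18, 81, 6, 16, 25]
append 2 → [9, 7, 18, 81, 6, 16, 25, 2]
sum = 164

164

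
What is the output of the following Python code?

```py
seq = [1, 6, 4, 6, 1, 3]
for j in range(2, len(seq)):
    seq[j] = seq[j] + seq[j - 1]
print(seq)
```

[1, 6, 10, 16, 17, 20]

j=2: seq[2] = 4+6 = 10 → [1, 6, 10, 6, 1, 3]
j=3: seq[3] = 6+10 = 16 → [1, 6, 10, 16, 1, 3]
j=4: seq[4] = 1+16 = 17 → [1, 6, 10, 16, 17, 3]
j=5: seq[5] = 3+17 = 20 → [1, 6, 10, 16, 17, 20]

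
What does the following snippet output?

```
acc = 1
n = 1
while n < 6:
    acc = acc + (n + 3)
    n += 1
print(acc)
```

31

n=1: acc = 1+4 = 5
n=2: acc = 5+5 = 10
n=3: acc = 10+6 = 16
n=4: acc = 16+7 = 23
n=5: acc = 23+8 = 31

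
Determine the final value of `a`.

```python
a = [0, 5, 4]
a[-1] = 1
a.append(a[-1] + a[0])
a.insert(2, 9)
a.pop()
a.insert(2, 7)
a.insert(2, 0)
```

a[-1] = 1 → [0, 5, 1]
append a[-1]+a[0] = 1+0 = 1 → [0, 5, 1, 1]
insert 9 at 2 → [0, 5, 9, 1, 1]
pop() removes 1 → [0, 5, 9, 1]
insert 7 at 2 → [0, 5, 7, 9, 1]
insert 0 at 2 → [0, 5, 0, 7, 9, 1]

[0, 5, 0, 7, 9, 1]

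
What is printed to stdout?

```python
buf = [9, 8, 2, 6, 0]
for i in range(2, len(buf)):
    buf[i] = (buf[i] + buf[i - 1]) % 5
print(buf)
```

[9, 8, 0, 1, 1]

i=2: buf[2] = (2+8)%5 = 0 → [9, 8, 0, 6, 0]
i=3: buf[3] = (6+0)%5 = 1 → [9, 8, 0, 1, 0]
i=4: buf[4] = (0+1)%5 = 1 → [9, 8, 0, 1, 1]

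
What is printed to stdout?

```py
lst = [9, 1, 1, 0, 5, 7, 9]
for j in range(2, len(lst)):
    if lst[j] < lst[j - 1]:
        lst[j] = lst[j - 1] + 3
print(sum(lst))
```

36

j=2: 1>=1, unchanged → [9, 1, 1, 0, 5, 7, 9]
j=3: 0<1, lst[3] = 1+3 = 4 → [9, 1, 1, 4, 5, 7, 9]
j=4: 5>=4, unchanged → [9, 1, 1, 4, 5, 7, 9]
j=5: 7>=5, unchanged → [9, 1, 1, 4, 5, 7, 9]
j=6: 9>=7, unchanged → [9, 1, 1, 4, 5, 7, 9]
sum = 36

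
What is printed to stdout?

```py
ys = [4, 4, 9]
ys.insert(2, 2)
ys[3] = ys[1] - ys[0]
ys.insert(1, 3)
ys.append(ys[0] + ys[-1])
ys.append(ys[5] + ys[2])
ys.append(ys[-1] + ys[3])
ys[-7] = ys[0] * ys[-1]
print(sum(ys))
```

72

insert 2 at 2 → [4, 4, 2, 9]
ys[3] = ys[1]-ys[0] = 4-4 = 0 → [4, 4, 2, 0]
insert 3 at 1 → [4, 3, 4, 2, 0]
append ys[0]+ys[-1] = 4+0 = 4 → [4, 3, 4, 2, 0, 4]
append ys[5]+ys[2] = 4+4 = 8 → [4, 3, 4, 2, 0, 4, 8]
append ys[-1]+ys[3] = 8+2 = 10 → [4, 3, 4, 2, 0, 4, 8, 10]
ys[-7] = ys[0]*ys[-1] = 4*10 = 40 → [4, 40, 4, 2, 0, 4, 8, 10]
sum = 72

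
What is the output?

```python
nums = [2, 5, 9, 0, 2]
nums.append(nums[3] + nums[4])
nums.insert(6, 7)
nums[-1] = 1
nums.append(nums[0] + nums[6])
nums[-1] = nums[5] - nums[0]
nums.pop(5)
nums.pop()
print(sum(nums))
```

append nums[3]+nums[4] = 0+2 = 2 → [2, 5, 9, 0, 2, 2]
insert 7 at 6 → [2, 5, 9, 0, 2, 2, 7]
nums[-1] = 1 → [2, 5, 9, 0, 2, 2, 1]
append nums[0]+nums[6] = 2+1 = 3 → [2, 5, 9, 0, 2, 2, 1, 3]
nums[-1] = nums[5]-nums[0] = 2-2 = 0 → [2, 5, 9, 0, 2, 2, 1, 0]
pop(5) removes 2 → [2, 5, 9, 0, 2, 1, 0]
pop() removes 0 → [2, 5, 9, 0, 2, 1]
sum = 19

19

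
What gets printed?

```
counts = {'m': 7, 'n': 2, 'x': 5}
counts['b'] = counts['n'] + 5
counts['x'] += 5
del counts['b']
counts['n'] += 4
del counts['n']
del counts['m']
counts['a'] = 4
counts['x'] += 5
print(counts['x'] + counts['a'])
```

counts['b'] = counts['n']+5 = 7 → {'m': 7, 'n': 2, 'x': 5, 'b': 7}
counts['x'] = 5+5 = 10 → {'m': 7, 'n': 2, 'x': 10, 'b': 7}
del 'b' → {'m': 7, 'n': 2, 'x': 10}
counts['n'] = 2+4 = 6 → {'m': 7, 'n': 6, 'x': 10}
del 'n' → {'m': 7, 'x': 10}
del 'm' → {'x': 10}
counts['a'] = 4 → {'x': 10, 'a': 4}
counts['x'] = 10+5 = 15 → {'x': 15, 'a': 4}
counts['x']+counts['a'] = 15+4 = 19

19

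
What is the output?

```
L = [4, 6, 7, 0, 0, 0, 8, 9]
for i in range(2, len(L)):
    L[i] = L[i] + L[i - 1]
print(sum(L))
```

i=2: L[2] = 7+6 = 13 → [4, 6, 13, 0, 0, 0, 8, 9]
i=3: L[3] = 0+13 = 13 → [4, 6, 13, 13, 0, 0, 8, 9]
i=4: L[4] = 0+13 = 13 → [4, 6, 13, 13, 13, 0, 8, 9]
i=5: L[5] = 0+13 = 13 → [4, 6, 13, 13, 13, 13, 8, 9]
i=6: L[6] = 8+13 = 21 → [4, 6, 13, 13, 13, 13, 21, 9]
i=7: L[7] = 9+21 = 30 → [4, 6, 13, 13, 13, 13, 21, 30]
sum = 113

113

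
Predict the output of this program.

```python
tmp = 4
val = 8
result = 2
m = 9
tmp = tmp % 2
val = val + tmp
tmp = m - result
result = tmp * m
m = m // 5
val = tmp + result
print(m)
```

tmp = 4%2 = 0
val = 8+0 = 8
tmp = 9-2 = 7
result = 7*9 = 63
m = 9//5 = 1
val = 7+63 = 70

1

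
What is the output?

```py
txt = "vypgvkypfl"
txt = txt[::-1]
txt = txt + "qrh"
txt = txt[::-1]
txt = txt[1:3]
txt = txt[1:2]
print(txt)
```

q

reverse → 'lfpykvgpyv'
+ 'qrh' → 'lfpykvgpyvqrh'
reverse → 'hrqvypgvkypfl'
slice [1:3] → 'rq'
slice [1:2] → 'q'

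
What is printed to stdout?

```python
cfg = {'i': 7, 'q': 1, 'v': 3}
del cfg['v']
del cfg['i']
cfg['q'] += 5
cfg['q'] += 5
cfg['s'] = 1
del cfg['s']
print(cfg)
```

{'q': 11}

del 'v' → {'i': 7, 'q': 1}
del 'i' → {'q': 1}
cfg['q'] = 1+5 = 6 → {'q': 6}
cfg['q'] = 6+5 = 11 → {'q': 11}
cfg['s'] = 1 → {'q': 11, 's': 1}
del 's' → {'q': 11}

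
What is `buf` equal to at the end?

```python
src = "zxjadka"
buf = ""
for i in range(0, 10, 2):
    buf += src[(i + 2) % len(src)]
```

'jdaxa'

i=0: add src[2]='j' → 'j'
i=2: add src[4]='d' → 'jd'
i=4: add src[6]='a' → 'jda'
i=6: add src[1]='x' → 'jdax'
i=8: add src[3]='a' → 'jdaxa'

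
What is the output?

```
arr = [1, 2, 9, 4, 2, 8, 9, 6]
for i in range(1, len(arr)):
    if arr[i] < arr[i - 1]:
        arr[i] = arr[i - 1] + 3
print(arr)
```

[1, 2, 9, 12, 15, 18, 21, 24]

i=1: 2>=1, unchanged → [1, 2, 9, 4, 2, 8, 9, 6]
i=2: 9>=2, unchanged → [1, 2, 9, 4, 2, 8, 9, 6]
i=3: 4<9, arr[3] = 9+3 = 12 → [1, 2, 9, 12, 2, 8, 9, 6]
i=4: 2<12, arr[4] = 12+3 = 15 → [1, 2, 9, 12, 15, 8, 9, 6]
i=5: 8<15, arr[5] = 15+3 = 18 → [1, 2, 9, 12, 15, 18, 9, 6]
i=6: 9<18, arr[6] = 18+3 = 21 → [1, 2, 9, 12, 15, 18, 21, 6]
i=7: 6<21, arr[7] = 21+3 = 24 → [1, 2, 9, 12, 15, 18, 21, 24]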